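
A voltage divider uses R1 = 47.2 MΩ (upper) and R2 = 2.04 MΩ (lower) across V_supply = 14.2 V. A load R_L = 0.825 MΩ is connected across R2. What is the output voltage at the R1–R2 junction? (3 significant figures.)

V_out ≈ 0.175 V

First combine the lower leg with the load: R2 ‖ R_L = 0.5874 MΩ.
Voltage divider with the loaded lower leg: V_out = 14.2 × 0.5874/(47.2 + 0.5874) = 14.2 × 0.01229 = 0.1746 V.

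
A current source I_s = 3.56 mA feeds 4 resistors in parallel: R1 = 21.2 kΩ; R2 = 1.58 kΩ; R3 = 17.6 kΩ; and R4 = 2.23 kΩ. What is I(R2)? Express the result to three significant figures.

I ≈ 1.90 mA

Total conductance ΣG = 1/21.2 + 1/1.58 + 1/17.6 + 1/2.23 = 1.185 (units of 1/kΩ).
R2 takes the fraction G_k/ΣG = 0.6329/1.185 = 0.5340, so I = 3.56 × 0.5340 = 1.901 mA.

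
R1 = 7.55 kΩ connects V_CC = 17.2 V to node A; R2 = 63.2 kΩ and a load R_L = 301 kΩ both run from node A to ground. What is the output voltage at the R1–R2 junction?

V_out ≈ 15.0 V

The load sits in parallel with R2, giving an effective lower resistance R2' = R2·R_L/(R2+R_L) = 52.23 kΩ.
Voltage divider with the loaded lower leg: V_out = 17.2 × 52.23/(7.55 + 52.23) = 17.2 × 0.8737 = 15.03 V.
(Unloaded it would be 15.4 V; the load pulls it down.)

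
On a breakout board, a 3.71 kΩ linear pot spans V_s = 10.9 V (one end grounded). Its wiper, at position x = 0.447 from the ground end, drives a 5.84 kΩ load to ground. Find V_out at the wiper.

V_out ≈ 4.21 V

The pot divides into 2.052 kΩ above the wiper and 1.658 kΩ below.
(x·R_p) ‖ R_L = 1.292 kΩ.
Then V_out = V_s · 1.292/(2.052 + 1.292) = 4.211 V.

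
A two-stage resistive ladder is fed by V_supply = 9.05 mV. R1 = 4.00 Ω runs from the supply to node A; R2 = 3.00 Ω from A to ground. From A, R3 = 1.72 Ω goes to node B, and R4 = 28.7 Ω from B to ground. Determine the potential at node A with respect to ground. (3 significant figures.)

Looking into the second stage from A: R3 + R4 = 30.42 Ω appears in parallel with R2.
Effective lower resistance at A: R2 ‖ 30.42 = 2.731 Ω.
So V_A = 9.05 × 0.4057 = 3.672 mV.

V_A ≈ 3.67 mV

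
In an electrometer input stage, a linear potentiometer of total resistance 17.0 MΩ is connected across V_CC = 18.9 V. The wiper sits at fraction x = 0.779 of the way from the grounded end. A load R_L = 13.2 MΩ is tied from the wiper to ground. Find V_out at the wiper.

V_out ≈ 12.1 V

The pot divides into 3.757 MΩ above the wiper and 13.24 MΩ below.
Lower segment in parallel with the load: 13.24 ‖ 13.2 = 6.611 MΩ.
Then V_out = V_CC · 6.611/(3.757 + 6.611) = 12.05 V.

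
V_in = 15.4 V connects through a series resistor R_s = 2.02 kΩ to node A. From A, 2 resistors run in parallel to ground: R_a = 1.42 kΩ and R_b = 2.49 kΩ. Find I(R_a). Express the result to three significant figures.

I ≈ 3.35 mA

Combine the parallel branches: R_p = (1/1.42 + 1/2.49)⁻¹ = 0.9043 kΩ.
V_A by voltage divider: V_A = 15.4 × 0.9043/(2.02 + 0.9043) = 4.762 V.
Branch current I = V_A/R_a = 4.762/1.42 = 3.354 mA.
(Check via current divider: I_total = 5.266 mA; share G_k/ΣG = 0.6368 → same result.)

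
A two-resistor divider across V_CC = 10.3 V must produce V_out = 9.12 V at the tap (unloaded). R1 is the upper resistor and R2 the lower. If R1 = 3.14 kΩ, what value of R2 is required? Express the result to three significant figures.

V_out/V_CC = R2/(R1+R2) = 0.8854.
Rearranging, R2 = R1·k/(1−k) = 3.14 × 7.729 = 24.27 kΩ.

R2 ≈ 24.3 kΩ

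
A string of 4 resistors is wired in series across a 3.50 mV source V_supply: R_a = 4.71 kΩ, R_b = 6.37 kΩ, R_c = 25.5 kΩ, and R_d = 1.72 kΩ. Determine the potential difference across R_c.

V ≈ 2.33 mV

Series total: ΣR = 4.71 + 6.37 + 25.5 + 1.72 = 38.30 kΩ.
Voltage divider: V = V_supply · (25.50 / 38.30) = 3.50 × 0.6658 = 2.330 mV.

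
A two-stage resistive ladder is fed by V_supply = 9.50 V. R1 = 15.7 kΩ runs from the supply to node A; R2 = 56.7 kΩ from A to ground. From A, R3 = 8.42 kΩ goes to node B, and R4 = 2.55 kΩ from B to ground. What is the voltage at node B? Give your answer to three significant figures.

Node A sees R2 in parallel with the series input of stage 2, R3 + R4 = 10.97 kΩ.
R2 ‖ (R3+R4) = 9.192 kΩ.
V_A = 9.50 × 9.192/(15.7 + 9.192) = 3.508 V.
V_B = V_A × 0.2325 = 0.8154 V.

V_B ≈ 0.815 V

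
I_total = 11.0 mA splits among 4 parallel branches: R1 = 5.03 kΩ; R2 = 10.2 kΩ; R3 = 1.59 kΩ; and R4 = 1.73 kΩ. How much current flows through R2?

Conductances: ΣG = 1/5.03 + 1/10.2 + 1/1.59 + 1/1.73 = 1.504 (1/kΩ).
By the current-divider rule, I = I_total · G_k/ΣG = 11.0 × 0.06519 = 0.7171 mA.

I ≈ 0.717 mA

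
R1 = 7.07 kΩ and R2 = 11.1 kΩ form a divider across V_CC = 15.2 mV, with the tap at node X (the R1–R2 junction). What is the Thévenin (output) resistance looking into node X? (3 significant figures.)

R_th ≈ 4.32 kΩ

Looking into X with the source shorted: R_th = R1·R2/(R1+R2) = 7.070 × 11.1/18.17 = 4.319 kΩ.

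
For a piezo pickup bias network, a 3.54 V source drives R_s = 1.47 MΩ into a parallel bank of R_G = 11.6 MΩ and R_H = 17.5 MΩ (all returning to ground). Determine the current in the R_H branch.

I ≈ 0.167 µA

Equivalent of the parallel group: R_p = 6.976 MΩ.
V_A by voltage divider: V_A = 3.54 × 6.976/(1.47 + 6.976) = 2.924 V.
Branch current I = V_A/R_H = 2.924/17.5 = 0.1671 µA.
(Equivalently: I_total = 0.4191 µA, then current-divider fraction G_k/ΣG = 0.3986.)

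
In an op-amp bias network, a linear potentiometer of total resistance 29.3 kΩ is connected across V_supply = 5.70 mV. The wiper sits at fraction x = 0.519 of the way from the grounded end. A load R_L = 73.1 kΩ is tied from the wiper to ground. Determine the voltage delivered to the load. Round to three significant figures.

Split the track: R_lower = x·R_p = 15.21 kΩ, R_upper = (1−x)·R_p = 14.09 kΩ.
Lower segment in parallel with the load: 15.21 ‖ 73.1 = 12.59 kΩ.
Then V_out = V_supply · 12.59/(14.09 + 12.59) = 2.689 mV.

V_out ≈ 2.69 mV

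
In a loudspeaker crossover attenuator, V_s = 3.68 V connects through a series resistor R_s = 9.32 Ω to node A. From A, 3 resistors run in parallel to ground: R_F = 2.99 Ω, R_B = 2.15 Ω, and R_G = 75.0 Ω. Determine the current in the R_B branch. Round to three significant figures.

I ≈ 0.200 A

Parallel bank: R_p = 1/(1/2.99 + 1/2.15 + 1/75.0) = 1.230 Ω.
Node voltage V_A = V_s · R_p/(R_s + R_p) = 3.68 × 0.1166 = 0.4291 V.
Branch current I = V_A/R_B = 0.4291/2.15 = 0.1996 A.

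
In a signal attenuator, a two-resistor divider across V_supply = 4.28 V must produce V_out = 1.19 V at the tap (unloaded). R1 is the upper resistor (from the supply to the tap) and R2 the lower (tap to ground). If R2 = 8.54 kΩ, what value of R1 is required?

Required fraction k = V_out/V_supply = 0.2780.
So R1 = R2 · (V_supply/V_out − 1) = 8.54 × (4.28/1.19 − 1) = 8.54 × 2.597 = 22.18 kΩ.

R1 ≈ 22.2 kΩ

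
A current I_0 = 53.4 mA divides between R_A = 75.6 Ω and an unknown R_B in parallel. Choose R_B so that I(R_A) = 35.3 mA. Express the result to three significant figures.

R_B ≈ 147 Ω

In a two-way split, I_A/I_0 = R_B/(R_A + R_B).
With f = 0.6610, R_B = R_A · f/(1−f) = 75.6 × 1.950 = 147.4 Ω.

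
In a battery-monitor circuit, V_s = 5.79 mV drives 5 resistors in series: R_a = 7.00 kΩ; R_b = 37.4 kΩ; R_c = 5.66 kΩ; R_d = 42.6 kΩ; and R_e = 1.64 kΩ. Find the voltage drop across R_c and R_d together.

V ≈ 2.96 mV

Total series resistance ΣR = 7.00 + 37.4 + 5.66 + 42.6 + 1.64 = 94.30 kΩ.
R_{R_c..R_d} = 5.66 + 42.6 = 48.26 kΩ.
V = V_s · R/ΣR = 5.79 × 0.5118 = 2.963 mV.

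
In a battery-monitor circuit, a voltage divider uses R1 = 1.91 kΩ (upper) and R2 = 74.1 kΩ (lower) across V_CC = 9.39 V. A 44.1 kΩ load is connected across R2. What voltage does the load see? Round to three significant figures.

The load sits in parallel with R2, giving an effective lower resistance R2' = R2·R_L/(R2+R_L) = 27.65 kΩ.
Then V_out = V_CC · R2'/(R1 + R2') = 9.39 × 27.65/29.56 = 8.783 V.

V_out ≈ 8.78 V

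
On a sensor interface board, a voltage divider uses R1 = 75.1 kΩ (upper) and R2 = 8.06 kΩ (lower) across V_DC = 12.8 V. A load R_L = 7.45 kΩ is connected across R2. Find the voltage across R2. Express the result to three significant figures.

V_out ≈ 0.628 V

R2 ‖ R_L = (8.06 × 7.45)/(8.06 + 7.45) = 3.872 kΩ.
Now apply the divider: V_out = 12.8 × 0.04902 = 0.6275 V.
(Unloaded it would be 1.24 V; the load pulls it down.)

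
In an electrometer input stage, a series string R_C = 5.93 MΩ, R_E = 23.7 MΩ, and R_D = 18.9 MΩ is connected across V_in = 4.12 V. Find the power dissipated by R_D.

Series current I = V_in/ΣR = 4.12/48.53 = 0.08490 µA.
V(R_D) = I·R = 1.605 V; P = V·I = 1.605 × 0.08490 = 0.1362 µW.

P ≈ 0.136 µW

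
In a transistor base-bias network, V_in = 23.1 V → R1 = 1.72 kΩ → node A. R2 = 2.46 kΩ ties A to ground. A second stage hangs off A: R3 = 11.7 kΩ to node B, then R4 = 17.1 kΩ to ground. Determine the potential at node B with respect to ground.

V_B ≈ 7.80 V

Node A sees R2 in parallel with the series input of stage 2, R3 + R4 = 28.80 kΩ.
Effective lower resistance at A: R2 ‖ 28.80 = 2.266 kΩ.
So V_A = 23.1 × 0.5685 = 13.13 V.
V_B = V_A × 0.5938 = 7.798 V.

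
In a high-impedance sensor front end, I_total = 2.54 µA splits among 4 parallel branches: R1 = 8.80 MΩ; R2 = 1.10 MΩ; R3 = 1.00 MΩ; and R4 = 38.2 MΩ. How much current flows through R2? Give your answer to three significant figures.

I ≈ 1.13 µA

Conductances: ΣG = 1/8.80 + 1/1.10 + 1/1.00 + 1/38.2 = 2.049 (1/MΩ).
R2 takes the fraction G_k/ΣG = 0.9091/2.049 = 0.4437, so I = 2.54 × 0.4437 = 1.127 µA.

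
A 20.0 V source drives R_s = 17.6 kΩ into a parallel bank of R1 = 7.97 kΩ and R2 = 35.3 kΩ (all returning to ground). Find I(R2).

Equivalent of the parallel group: R_p = 6.502 kΩ.
V_A = 20.0 × 6.502/24.10 = 5.395 V.
I(R2) = V_A / R2 = 5.395/35.3 = 0.1528 mA.

I ≈ 0.153 mA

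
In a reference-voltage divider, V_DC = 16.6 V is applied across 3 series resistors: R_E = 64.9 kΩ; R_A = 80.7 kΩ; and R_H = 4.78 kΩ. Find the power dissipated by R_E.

The common current is I = 16.6/150.4 = 0.1104 mA.
P = I²R = 0.01219 × 64.9 = 0.7908 mW.

P ≈ 0.791 mW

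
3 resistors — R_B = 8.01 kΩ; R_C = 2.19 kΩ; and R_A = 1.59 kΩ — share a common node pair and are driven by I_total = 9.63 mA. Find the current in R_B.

Conductances: ΣG = 1/8.01 + 1/2.19 + 1/1.59 = 1.210 (1/kΩ).
By the current-divider rule, I = I_total · G_k/ΣG = 9.63 × 0.1031 = 0.9933 mA.

I ≈ 0.993 mA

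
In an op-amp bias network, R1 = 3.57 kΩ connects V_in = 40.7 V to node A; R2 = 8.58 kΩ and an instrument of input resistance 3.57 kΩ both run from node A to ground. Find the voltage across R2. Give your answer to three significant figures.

R2 ‖ R_L = (8.58 × 3.57)/(8.58 + 3.57) = 2.521 kΩ.
Then V_out = V_in · R2'/(R1 + R2') = 40.7 × 2.521/6.091 = 16.85 V.
(Unloaded it would be 28.7 V; the load pulls it down.)

V_out ≈ 16.8 V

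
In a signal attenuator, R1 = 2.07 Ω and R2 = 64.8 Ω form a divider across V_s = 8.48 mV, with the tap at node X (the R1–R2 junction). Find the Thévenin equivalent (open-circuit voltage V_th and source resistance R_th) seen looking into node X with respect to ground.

With X open, the divider is unloaded: V_th = 8.48 × 64.8/66.87 = 8.217 mV.
Looking into X with the source shorted: R_th = R1·R2/(R1+R2) = 2.070 × 64.8/66.87 = 2.006 Ω.

V_th ≈ 8.22 mV, R_th ≈ 2.01 Ω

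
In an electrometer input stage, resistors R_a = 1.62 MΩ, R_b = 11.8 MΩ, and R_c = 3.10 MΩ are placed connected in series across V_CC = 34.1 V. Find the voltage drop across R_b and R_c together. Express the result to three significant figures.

Series total: ΣR = 1.62 + 11.8 + 3.10 = 16.52 MΩ.
R_{R_b..R_c} = 11.8 + 3.10 = 14.90 MΩ.
V = V_CC · R/ΣR = 34.1 × 0.9019 = 30.76 V.

V ≈ 30.8 V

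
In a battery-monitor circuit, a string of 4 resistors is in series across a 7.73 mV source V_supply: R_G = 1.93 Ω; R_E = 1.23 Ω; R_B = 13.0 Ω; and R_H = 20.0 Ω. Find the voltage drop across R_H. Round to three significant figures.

V ≈ 4.28 mV

Series total: ΣR = 1.93 + 1.23 + 13.0 + 20.0 = 36.16 Ω.
By the voltage-divider rule, V = 7.73 × 20.00/36.16 = 4.275 mV.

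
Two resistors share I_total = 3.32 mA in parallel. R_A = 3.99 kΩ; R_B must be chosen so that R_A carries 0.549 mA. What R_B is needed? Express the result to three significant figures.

In a two-way split, I_A/I_total = R_B/(R_A + R_B).
With f = 0.1654, R_B = R_A · f/(1−f) = 3.99 × 0.1981 = 0.7905 kΩ.

R_B ≈ 0.791 kΩ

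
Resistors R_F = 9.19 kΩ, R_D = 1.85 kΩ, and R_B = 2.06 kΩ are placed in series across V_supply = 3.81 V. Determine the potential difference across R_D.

ΣR = 9.19 + 1.85 + 2.06 = 13.10 kΩ.
V = V_supply · R/ΣR = 3.81 × 0.1412 = 0.5381 V.

V ≈ 0.538 V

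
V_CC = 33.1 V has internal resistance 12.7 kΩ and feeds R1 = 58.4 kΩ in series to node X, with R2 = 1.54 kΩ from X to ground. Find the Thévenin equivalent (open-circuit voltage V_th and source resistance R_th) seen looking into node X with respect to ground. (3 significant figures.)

V_th ≈ 0.702 V, R_th ≈ 1.51 kΩ

R1' = 12.7 + 58.4 = 71.10 kΩ (source resistance + R1).
Open-circuit (no load on X): V_th = V_CC · R2/(R1' + R2) = 33.1 × 1.54/(71.10 + 1.54) = 0.7017 V.
Looking into X with the source shorted: R_th = R1'·R2/(R1'+R2) = 71.10 × 1.54/72.64 = 1.507 kΩ.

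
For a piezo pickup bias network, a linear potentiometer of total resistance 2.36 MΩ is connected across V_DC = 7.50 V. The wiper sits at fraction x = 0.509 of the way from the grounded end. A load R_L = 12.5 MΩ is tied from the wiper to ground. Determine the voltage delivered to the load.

V_out ≈ 3.65 V

Lower segment x·R_p = 1.201 MΩ; upper segment (1−x)·R_p = 1.159 MΩ.
R_L loads the lower segment: effective lower R = 1.096 MΩ.
Loaded-divider output: V_out = 7.50 × 0.4861 = 3.645 V.
(Unloaded: V_out = x·V_DC = 3.82 V.)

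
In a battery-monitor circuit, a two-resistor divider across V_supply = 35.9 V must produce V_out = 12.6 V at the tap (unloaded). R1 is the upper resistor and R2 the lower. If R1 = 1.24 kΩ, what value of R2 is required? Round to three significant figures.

R2 ≈ 0.671 kΩ

The divider ratio is R2/(R1+R2) = 12.6/35.9 = 0.3510.
R2 = R1 · 0.3510/(1 − 0.3510) = 0.6706 kΩ.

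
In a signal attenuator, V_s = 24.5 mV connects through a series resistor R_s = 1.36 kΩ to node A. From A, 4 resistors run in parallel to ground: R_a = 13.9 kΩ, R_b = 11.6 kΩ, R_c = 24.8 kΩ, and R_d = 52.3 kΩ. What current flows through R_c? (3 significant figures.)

I ≈ 0.762 µA

Combine the parallel branches: R_p = (1/13.9 + 1/11.6 + 1/24.8 + 1/52.3)⁻¹ = 4.596 kΩ.
Node voltage V_A = V_s · R_p/(R_s + R_p) = 24.5 × 0.7716 = 18.91 mV.
Branch current I = V_A/R_c = 18.91/24.8 = 0.7623 µA.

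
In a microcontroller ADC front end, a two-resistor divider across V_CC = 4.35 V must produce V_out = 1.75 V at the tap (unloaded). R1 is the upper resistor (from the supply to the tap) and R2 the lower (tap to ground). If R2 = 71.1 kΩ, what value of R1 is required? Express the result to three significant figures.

The divider ratio is R2/(R1+R2) = 1.75/4.35 = 0.4023.
Rearranging, R1 = R2·(1−k)/k = 71.1 × 1.486 = 105.6 kΩ.

R1 ≈ 106 kΩ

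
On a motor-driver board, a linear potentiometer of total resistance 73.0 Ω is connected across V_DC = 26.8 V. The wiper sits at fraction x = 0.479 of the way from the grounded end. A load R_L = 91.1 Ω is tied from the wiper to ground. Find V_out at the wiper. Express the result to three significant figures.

V_out ≈ 10.7 V

Lower segment x·R_p = 34.97 Ω; upper segment (1−x)·R_p = 38.03 Ω.
(x·R_p) ‖ R_L = 25.27 Ω.
V_out = 26.8 × 25.27/(38.03 + 25.27) = 10.70 V.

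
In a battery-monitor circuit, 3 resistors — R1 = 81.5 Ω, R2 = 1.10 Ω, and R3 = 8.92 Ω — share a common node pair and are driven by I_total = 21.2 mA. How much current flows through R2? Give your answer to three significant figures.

ΣG = 1/81.5 + 1/1.10 + 1/8.92 = 1.033.
By the current-divider rule, I = I_total · G_k/ΣG = 21.2 × 0.8797 = 18.65 mA.

I ≈ 18.6 mA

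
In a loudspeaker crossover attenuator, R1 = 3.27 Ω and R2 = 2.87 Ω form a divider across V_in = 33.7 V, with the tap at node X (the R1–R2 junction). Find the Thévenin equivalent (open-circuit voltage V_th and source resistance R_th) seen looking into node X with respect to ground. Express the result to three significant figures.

With X open, the divider is unloaded: V_th = 33.7 × 2.87/6.140 = 15.75 V.
With V_in suppressed (replaced by a short), R_th = R1 ‖ R2 = (3.270 × 2.87)/(3.270 + 2.87) = 1.528 Ω.

V_th ≈ 15.8 V, R_th ≈ 1.53 Ω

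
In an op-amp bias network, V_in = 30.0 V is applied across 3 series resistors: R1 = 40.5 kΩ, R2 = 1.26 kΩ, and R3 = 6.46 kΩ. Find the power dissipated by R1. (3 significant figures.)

P ≈ 15.7 mW

The common current is I = 30.0/48.22 = 0.6221 mA.
V(R1) = I·R = 25.20 V; P = V·I = 25.20 × 0.6221 = 15.68 mW.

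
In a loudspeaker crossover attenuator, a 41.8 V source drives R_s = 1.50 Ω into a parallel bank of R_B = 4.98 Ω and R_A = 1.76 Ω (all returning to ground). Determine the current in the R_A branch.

Equivalent of the parallel group: R_p = 1.300 Ω.
Node voltage V_A = V_DC · R_p/(R_s + R_p) = 41.8 × 0.4644 = 19.41 V.
Branch current I = V_A/R_A = 19.41/1.76 = 11.03 A.

I ≈ 11.0 A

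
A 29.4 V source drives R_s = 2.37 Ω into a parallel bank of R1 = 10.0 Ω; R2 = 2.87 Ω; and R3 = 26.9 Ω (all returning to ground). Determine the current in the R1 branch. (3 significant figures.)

I ≈ 1.37 A

Parallel bank: R_p = 1/(1/10.0 + 1/2.87 + 1/26.9) = 2.059 Ω.
V_A = 29.4 × 2.059/4.429 = 13.67 V.
I(R1) = V_A / R1 = 13.67/10.0 = 1.367 A.
(Equivalently: I_total = 6.638 A, then current-divider fraction G_k/ΣG = 0.2059.)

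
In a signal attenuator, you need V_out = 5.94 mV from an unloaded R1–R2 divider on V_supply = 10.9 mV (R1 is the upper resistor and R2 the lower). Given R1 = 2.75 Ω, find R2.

R2 ≈ 3.29 Ω

The divider ratio is R2/(R1+R2) = 5.94/10.9 = 0.5450.
R2 = R1 · 0.5450/(1 − 0.5450) = 3.293 Ω.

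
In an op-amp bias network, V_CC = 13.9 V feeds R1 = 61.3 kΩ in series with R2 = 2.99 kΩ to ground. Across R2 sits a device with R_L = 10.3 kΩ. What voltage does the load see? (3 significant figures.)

V_out ≈ 0.506 V

The load sits in parallel with R2, giving an effective lower resistance R2' = R2·R_L/(R2+R_L) = 2.317 kΩ.
Then V_out = V_CC · R2'/(R1 + R2') = 13.9 × 2.317/63.62 = 0.5063 V.
(Unloaded it would be 0.646 V; the load pulls it down.)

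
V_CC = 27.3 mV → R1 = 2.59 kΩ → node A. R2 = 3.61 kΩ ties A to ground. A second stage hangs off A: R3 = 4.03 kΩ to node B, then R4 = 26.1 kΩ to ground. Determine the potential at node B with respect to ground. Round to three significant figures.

Node A sees R2 in parallel with the series input of stage 2, R3 + R4 = 30.13 kΩ.
R2 ‖ (R3+R4) = 3.224 kΩ.
First divider: V_A = V_CC · 3.224/(2.59 + 3.224) = 15.14 mV.
Stage 2 is unloaded, so V_B = V_A · R4/(R3+R4) = 15.14 × 26.1/30.13 = 13.11 mV.

V_B ≈ 13.1 mV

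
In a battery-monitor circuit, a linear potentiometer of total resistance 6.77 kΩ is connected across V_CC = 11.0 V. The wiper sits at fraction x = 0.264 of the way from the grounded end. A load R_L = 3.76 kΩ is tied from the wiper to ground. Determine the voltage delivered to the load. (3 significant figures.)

The pot divides into 4.983 kΩ above the wiper and 1.787 kΩ below.
Lower segment in parallel with the load: 1.787 ‖ 3.76 = 1.211 kΩ.
Loaded-divider output: V_out = 11.0 × 0.1956 = 2.151 V.

V_out ≈ 2.15 V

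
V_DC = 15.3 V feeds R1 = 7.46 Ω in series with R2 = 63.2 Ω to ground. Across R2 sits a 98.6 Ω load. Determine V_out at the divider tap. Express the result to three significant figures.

First combine the lower leg with the load: R2 ‖ R_L = 38.51 Ω.
Now apply the divider: V_out = 15.3 × 0.8377 = 12.82 V.

V_out ≈ 12.8 V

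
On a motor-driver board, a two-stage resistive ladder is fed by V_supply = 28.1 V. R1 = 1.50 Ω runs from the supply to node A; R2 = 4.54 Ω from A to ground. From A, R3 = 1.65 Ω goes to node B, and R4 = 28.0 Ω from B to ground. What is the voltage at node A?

V_A ≈ 20.3 V

Node A sees R2 in parallel with the series input of stage 2, R3 + R4 = 29.65 Ω.
R2 ‖ (R3+R4) = 3.937 Ω.
So V_A = 28.1 × 0.7241 = 20.35 V.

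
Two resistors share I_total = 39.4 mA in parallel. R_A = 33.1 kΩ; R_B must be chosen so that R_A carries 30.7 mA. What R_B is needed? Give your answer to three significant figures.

R_B ≈ 117 kΩ

In a two-way split, I_A/I_total = R_B/(R_A + R_B).
30.7/39.4 = R_B/(R_A + R_B) → R_B = R_A · (0.7792)/(1 − 0.7792) = 33.1 × 3.529 = 116.8 kΩ.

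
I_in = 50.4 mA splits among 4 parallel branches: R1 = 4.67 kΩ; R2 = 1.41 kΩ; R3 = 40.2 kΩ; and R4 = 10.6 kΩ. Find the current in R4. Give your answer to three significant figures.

I ≈ 4.56 mA

ΣG = 1/4.67 + 1/1.41 + 1/40.2 + 1/10.6 = 1.043.
R4 takes the fraction G_k/ΣG = 0.09434/1.043 = 0.09049, so I = 50.4 × 0.09049 = 4.561 mA.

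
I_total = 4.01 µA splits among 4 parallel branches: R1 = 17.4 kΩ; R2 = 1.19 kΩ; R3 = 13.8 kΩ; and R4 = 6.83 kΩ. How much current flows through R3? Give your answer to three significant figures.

Total conductance ΣG = 1/17.4 + 1/1.19 + 1/13.8 + 1/6.83 = 1.117 (units of 1/kΩ).
Current divider: I(R3) = I_total · G_k/ΣG = 4.01 × (0.07246/1.117) = 4.01 × 0.06489 = 0.2602 µA.

I ≈ 0.260 µA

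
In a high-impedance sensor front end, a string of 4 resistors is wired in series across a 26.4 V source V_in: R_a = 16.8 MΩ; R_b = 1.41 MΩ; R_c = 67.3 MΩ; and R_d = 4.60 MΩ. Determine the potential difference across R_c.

V ≈ 19.7 V

Total series resistance ΣR = 16.8 + 1.41 + 67.3 + 4.60 = 90.11 MΩ.
By the voltage-divider rule, V = 26.4 × 67.30/90.11 = 19.72 V.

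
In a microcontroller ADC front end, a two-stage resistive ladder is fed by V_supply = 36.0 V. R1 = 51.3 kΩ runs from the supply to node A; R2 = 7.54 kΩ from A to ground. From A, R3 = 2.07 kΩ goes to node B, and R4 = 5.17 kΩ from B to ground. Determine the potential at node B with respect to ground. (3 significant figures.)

Looking into the second stage from A: R3 + R4 = 7.240 kΩ appears in parallel with R2.
R2 ‖ (R3+R4) = 3.693 kΩ.
V_A = 36.0 × 3.693/(51.3 + 3.693) = 2.418 V.
Then the unloaded second divider: V_B = V_A × R4/(R3+R4) = 2.418 × 0.7141 = 1.727 V.

V_B ≈ 1.73 V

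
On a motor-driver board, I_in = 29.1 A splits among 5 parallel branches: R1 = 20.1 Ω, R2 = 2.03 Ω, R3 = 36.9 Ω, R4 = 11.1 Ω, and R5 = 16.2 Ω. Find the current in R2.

ΣG = 1/20.1 + 1/2.03 + 1/36.9 + 1/11.1 + 1/16.2 = 0.7213.
R2 takes the fraction G_k/ΣG = 0.4926/0.7213 = 0.6830, so I = 29.1 × 0.6830 = 19.87 A.

I ≈ 19.9 A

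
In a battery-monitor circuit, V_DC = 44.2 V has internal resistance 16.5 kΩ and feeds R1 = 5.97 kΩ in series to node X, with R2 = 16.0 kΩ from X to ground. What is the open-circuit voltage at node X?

R1' = 16.5 + 5.97 = 22.47 kΩ (source resistance + R1).
Open-circuit (no load on X): V_th = V_DC · R2/(R1' + R2) = 44.2 × 16.0/(22.47 + 16.0) = 18.38 V.

V_th ≈ 18.4 V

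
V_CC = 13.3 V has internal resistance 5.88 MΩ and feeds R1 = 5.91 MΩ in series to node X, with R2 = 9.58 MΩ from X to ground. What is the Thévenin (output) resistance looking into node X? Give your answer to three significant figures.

R1' = 5.88 + 5.91 = 11.79 MΩ (source resistance + R1).
With V_CC suppressed (replaced by a short), R_th = R1' ‖ R2 = (11.79 × 9.58)/(11.79 + 9.58) = 5.285 MΩ.

R_th ≈ 5.29 MΩ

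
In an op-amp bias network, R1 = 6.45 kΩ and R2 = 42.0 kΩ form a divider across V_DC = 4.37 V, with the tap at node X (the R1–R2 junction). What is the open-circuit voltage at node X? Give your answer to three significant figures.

V_th ≈ 3.79 V

Open-circuit (no load on X): V_th = V_DC · R2/(R1 + R2) = 4.37 × 42.0/(6.450 + 42.0) = 3.788 V.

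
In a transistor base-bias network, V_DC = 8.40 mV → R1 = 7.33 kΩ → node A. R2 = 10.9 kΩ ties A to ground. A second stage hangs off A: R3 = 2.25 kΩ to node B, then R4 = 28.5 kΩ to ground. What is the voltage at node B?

Node A sees R2 in parallel with the series input of stage 2, R3 + R4 = 30.75 kΩ.
R2 ‖ (R3+R4) = 8.047 kΩ.
So V_A = 8.40 × 0.5233 = 4.396 mV.
Then the unloaded second divider: V_B = V_A × R4/(R3+R4) = 4.396 × 0.9268 = 4.074 mV.

V_B ≈ 4.07 mV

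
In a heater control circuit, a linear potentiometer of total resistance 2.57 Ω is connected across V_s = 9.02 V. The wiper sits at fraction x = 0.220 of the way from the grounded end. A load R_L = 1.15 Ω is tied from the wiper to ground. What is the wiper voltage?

The pot divides into 2.005 Ω above the wiper and 0.5654 Ω below.
Lower segment in parallel with the load: 0.5654 ‖ 1.15 = 0.3790 Ω.
Then V_out = V_s · 0.3790/(2.005 + 0.3790) = 1.434 V.

V_out ≈ 1.43 V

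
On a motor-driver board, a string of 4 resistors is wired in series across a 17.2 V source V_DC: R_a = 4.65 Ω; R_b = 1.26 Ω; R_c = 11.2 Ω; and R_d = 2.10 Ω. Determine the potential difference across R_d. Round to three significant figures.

V ≈ 1.88 V

Total series resistance ΣR = 4.65 + 1.26 + 11.2 + 2.10 = 19.21 Ω.
Voltage divider: V = V_DC · (2.100 / 19.21) = 17.2 × 0.1093 = 1.880 V.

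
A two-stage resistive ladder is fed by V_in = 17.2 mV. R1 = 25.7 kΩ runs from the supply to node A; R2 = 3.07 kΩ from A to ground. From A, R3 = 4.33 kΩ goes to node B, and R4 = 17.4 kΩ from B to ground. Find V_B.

Looking into the second stage from A: R3 + R4 = 21.73 kΩ appears in parallel with R2.
R2 ‖ (R3+R4) = 2.690 kΩ.
First divider: V_A = V_in · 2.690/(25.7 + 2.690) = 1.630 mV.
V_B = V_A × 0.8007 = 1.305 mV.

V_B ≈ 1.30 mV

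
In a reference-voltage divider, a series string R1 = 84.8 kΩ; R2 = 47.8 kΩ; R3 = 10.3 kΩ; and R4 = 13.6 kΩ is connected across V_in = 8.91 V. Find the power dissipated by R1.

Series current I = V_in/ΣR = 8.91/156.5 = 0.05693 mA.
V(R1) = I·R = 4.828 V; P = V·I = 4.828 × 0.05693 = 0.2749 mW.

P ≈ 0.275 mW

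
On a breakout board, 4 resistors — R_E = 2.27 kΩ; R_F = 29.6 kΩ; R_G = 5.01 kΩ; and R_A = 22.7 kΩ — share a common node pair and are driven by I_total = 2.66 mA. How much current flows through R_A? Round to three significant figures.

Conductances: ΣG = 1/2.27 + 1/29.6 + 1/5.01 + 1/22.7 = 0.7180 (1/kΩ).
R_A takes the fraction G_k/ΣG = 0.04405/0.7180 = 0.06136, so I = 2.66 × 0.06136 = 0.1632 mA.

I ≈ 0.163 mA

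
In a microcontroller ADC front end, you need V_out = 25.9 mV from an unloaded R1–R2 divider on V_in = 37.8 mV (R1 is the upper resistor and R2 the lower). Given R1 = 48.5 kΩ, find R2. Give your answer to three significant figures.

The divider ratio is R2/(R1+R2) = 25.9/37.8 = 0.6852.
R2 = R1 · 0.6852/(1 − 0.6852) = 105.6 kΩ.

R2 ≈ 106 kΩ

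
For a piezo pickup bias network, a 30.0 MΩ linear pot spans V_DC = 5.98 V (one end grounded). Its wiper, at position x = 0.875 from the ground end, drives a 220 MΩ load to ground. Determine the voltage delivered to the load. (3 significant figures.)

Lower segment x·R_p = 26.25 MΩ; upper segment (1−x)·R_p = 3.750 MΩ.
R_L loads the lower segment: effective lower R = 23.45 MΩ.
V_out = 5.98 × 23.45/(3.750 + 23.45) = 5.156 V.
(Unloaded: V_out = x·V_DC = 5.23 V.)

V_out ≈ 5.16 V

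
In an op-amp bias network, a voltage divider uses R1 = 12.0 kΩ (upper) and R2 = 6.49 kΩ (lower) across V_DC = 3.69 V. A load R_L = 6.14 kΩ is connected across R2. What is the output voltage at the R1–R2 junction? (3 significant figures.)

V_out ≈ 0.768 V

The load sits in parallel with R2, giving an effective lower resistance R2' = R2·R_L/(R2+R_L) = 3.155 kΩ.
Then V_out = V_DC · R2'/(R1 + R2') = 3.69 × 3.155/15.16 = 0.7682 V.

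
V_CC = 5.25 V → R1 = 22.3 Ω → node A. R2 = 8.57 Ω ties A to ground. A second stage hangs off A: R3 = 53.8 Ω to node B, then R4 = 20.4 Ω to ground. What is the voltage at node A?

V_A ≈ 1.35 V

Node A sees R2 in parallel with the series input of stage 2, R3 + R4 = 74.20 Ω.
Effective lower resistance at A: R2 ‖ 74.20 = 7.683 Ω.
First divider: V_A = V_CC · 7.683/(22.3 + 7.683) = 1.345 V.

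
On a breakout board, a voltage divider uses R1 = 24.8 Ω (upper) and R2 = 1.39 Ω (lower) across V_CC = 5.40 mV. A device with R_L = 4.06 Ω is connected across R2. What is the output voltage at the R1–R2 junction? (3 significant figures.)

V_out ≈ 0.216 mV

First combine the lower leg with the load: R2 ‖ R_L = 1.035 Ω.
Voltage divider with the loaded lower leg: V_out = 5.40 × 1.035/(24.8 + 1.035) = 5.40 × 0.04008 = 0.2164 mV.
(Unloaded it would be 0.287 mV; the load pulls it down.)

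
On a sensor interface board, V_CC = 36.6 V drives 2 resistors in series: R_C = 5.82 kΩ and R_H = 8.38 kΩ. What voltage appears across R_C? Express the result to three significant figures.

ΣR = 5.82 + 8.38 = 14.20 kΩ.
By the voltage-divider rule, V = 36.6 × 5.820/14.20 = 15.00 V.

V ≈ 15.0 V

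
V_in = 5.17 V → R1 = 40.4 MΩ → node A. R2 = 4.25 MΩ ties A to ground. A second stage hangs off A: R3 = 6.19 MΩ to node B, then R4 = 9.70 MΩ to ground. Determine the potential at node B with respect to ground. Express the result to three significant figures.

V_B ≈ 0.242 V

Looking into the second stage from A: R3 + R4 = 15.89 MΩ appears in parallel with R2.
Effective lower resistance at A: R2 ‖ 15.89 = 3.353 MΩ.
First divider: V_A = V_in · 3.353/(40.4 + 3.353) = 0.3962 V.
V_B = V_A × 0.6104 = 0.2419 V.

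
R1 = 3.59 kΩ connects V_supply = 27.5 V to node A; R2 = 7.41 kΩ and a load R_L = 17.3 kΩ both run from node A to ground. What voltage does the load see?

V_out ≈ 16.3 V

R2 ‖ R_L = (7.41 × 17.3)/(7.41 + 17.3) = 5.188 kΩ.
Then V_out = V_supply · R2'/(R1 + R2') = 27.5 × 5.188/8.778 = 16.25 V.
(Unloaded it would be 18.5 V; the load pulls it down.)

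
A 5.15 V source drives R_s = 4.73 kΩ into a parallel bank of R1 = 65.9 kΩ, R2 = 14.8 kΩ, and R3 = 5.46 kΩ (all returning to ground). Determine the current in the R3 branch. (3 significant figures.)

Parallel bank: R_p = 1/(1/65.9 + 1/14.8 + 1/5.46) = 3.761 kΩ.
Node voltage V_A = V_in · R_p/(R_s + R_p) = 5.15 × 0.4429 = 2.281 V.
I(R3) = V_A / R3 = 2.281/5.46 = 0.4178 mA.

I ≈ 0.418 mA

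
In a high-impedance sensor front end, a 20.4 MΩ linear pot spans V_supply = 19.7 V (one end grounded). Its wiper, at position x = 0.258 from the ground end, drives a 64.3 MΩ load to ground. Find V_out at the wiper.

V_out ≈ 4.79 V

The pot divides into 15.14 MΩ above the wiper and 5.263 MΩ below.
(x·R_p) ‖ R_L = 4.865 MΩ.
Then V_out = V_supply · 4.865/(15.14 + 4.865) = 4.792 V.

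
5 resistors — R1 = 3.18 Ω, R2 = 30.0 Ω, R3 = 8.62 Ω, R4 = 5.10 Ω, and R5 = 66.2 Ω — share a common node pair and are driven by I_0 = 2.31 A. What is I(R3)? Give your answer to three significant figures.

Total conductance ΣG = 1/3.18 + 1/30.0 + 1/8.62 + 1/5.10 + 1/66.2 = 0.6750 (units of 1/Ω).
Current divider: I(R3) = I_0 · G_k/ΣG = 2.31 × (0.1160/0.6750) = 2.31 × 0.1719 = 0.3970 A.

I ≈ 0.397 A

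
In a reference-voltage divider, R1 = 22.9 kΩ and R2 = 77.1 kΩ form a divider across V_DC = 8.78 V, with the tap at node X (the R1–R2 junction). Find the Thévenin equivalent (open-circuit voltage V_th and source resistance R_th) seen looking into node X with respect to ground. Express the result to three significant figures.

V_th ≈ 6.77 V, R_th ≈ 17.7 kΩ

V_th is the unloaded tap voltage: V_DC · R2/(R1+R2) = 8.78 × 0.7710 = 6.769 V.
Zeroing V_DC shorts the top of R1 to ground, so R_th = R1 ‖ R2 = 17.66 kΩ.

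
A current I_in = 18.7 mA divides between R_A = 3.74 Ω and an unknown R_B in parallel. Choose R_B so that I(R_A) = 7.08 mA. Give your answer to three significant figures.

R_B ≈ 2.28 Ω

The fraction through R_A equals R_B/(R_A+R_B).
With f = 0.3786, R_B = R_A · f/(1−f) = 3.74 × 0.6093 = 2.279 Ω.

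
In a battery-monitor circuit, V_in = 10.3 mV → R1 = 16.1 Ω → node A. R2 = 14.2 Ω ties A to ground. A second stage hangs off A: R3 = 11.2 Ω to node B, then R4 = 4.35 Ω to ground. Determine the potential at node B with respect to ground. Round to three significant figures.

Looking into the second stage from A: R3 + R4 = 15.55 Ω appears in parallel with R2.
R2 ‖ (R3+R4) = 7.422 Ω.
First divider: V_A = V_in · 7.422/(16.1 + 7.422) = 3.250 mV.
Stage 2 is unloaded, so V_B = V_A · R4/(R3+R4) = 3.250 × 4.35/15.55 = 0.9092 mV.

V_B ≈ 0.909 mV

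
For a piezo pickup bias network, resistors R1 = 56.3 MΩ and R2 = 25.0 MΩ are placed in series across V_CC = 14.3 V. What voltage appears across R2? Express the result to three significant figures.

V ≈ 4.40 V

Series total: ΣR = 56.3 + 25.0 = 81.30 MΩ.
By the voltage-divider rule, V = 14.3 × 25.00/81.30 = 4.397 V.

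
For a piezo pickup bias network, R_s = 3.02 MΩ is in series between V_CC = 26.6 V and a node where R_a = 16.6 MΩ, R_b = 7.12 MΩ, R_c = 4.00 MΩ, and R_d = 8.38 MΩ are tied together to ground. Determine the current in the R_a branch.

I ≈ 0.589 µA

Equivalent of the parallel group: R_p = 1.754 MΩ.
V_A = 26.6 × 1.754/4.774 = 9.774 V.
I(R_a) = V_A / R_a = 9.774/16.6 = 0.5888 µA.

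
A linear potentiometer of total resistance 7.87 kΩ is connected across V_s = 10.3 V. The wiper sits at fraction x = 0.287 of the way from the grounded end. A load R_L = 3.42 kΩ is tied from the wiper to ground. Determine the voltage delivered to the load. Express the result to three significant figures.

V_out ≈ 2.01 V

Lower segment x·R_p = 2.259 kΩ; upper segment (1−x)·R_p = 5.611 kΩ.
R_L loads the lower segment: effective lower R = 1.360 kΩ.
Loaded-divider output: V_out = 10.3 × 0.1951 = 2.010 V.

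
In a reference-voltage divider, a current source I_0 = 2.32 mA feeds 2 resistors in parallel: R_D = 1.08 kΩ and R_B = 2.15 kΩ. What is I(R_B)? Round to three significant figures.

I ≈ 0.776 mA

For two parallel branches, I_k = I_0 · (other R)/(sum of R).
I(R_B) = 2.32 × 1.08/(1.08 + 2.15) = 2.32 × 0.3344 = 0.7757 mA.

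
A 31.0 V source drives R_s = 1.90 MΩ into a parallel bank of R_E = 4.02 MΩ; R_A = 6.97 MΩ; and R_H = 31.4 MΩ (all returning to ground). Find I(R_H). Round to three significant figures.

I ≈ 0.547 µA

Parallel bank: R_p = 1/(1/4.02 + 1/6.97 + 1/31.4) = 2.358 MΩ.
V_A = 31.0 × 2.358/4.258 = 17.17 V.
I(R_H) = V_A / R_H = 17.17/31.4 = 0.5467 µA.
(Equivalently: I_total = 7.280 µA, then current-divider fraction G_k/ΣG = 0.07510.)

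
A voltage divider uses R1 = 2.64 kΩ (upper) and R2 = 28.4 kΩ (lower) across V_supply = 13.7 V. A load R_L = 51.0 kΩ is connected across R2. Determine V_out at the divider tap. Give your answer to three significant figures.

V_out ≈ 12.0 V

The load sits in parallel with R2, giving an effective lower resistance R2' = R2·R_L/(R2+R_L) = 18.24 kΩ.
Now apply the divider: V_out = 13.7 × 0.8736 = 11.97 V.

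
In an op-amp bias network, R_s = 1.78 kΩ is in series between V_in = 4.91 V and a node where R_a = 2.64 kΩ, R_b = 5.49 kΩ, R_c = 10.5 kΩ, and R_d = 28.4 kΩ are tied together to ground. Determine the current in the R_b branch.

Equivalent of the parallel group: R_p = 1.446 kΩ.
V_A by voltage divider: V_A = 4.91 × 1.446/(1.78 + 1.446) = 2.201 V.
I(R_b) = V_A / R_b = 2.201/5.49 = 0.4009 mA.

I ≈ 0.401 mA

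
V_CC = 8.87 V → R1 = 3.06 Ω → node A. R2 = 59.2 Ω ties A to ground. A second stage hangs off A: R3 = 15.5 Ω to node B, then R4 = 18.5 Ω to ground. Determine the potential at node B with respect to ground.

The second stage (R3 + R4 = 34.00 Ω) loads node A in parallel with R2.
R2 ‖ (R3+R4) = 21.60 Ω.
So V_A = 8.87 × 0.8759 = 7.769 V.
Stage 2 is unloaded, so V_B = V_A · R4/(R3+R4) = 7.769 × 18.5/34.00 = 4.227 V.

V_B ≈ 4.23 V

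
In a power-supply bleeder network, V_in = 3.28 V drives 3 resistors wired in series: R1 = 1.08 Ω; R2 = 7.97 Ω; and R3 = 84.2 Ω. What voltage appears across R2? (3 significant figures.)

V ≈ 0.280 V

ΣR = 1.08 + 7.97 + 84.2 = 93.25 Ω.
Voltage divider: V = V_in · (7.970 / 93.25) = 3.28 × 0.08547 = 0.2803 V.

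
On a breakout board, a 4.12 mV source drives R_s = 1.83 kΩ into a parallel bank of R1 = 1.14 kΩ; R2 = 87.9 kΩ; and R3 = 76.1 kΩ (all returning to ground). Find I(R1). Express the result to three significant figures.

I ≈ 1.36 µA

Equivalent of the parallel group: R_p = 1.109 kΩ.
V_A = 4.12 × 1.109/2.939 = 1.555 mV.
Branch current I = V_A/R1 = 1.555/1.14 = 1.364 µA.
(Equivalently: I_total = 1.402 µA, then current-divider fraction G_k/ΣG = 0.9728.)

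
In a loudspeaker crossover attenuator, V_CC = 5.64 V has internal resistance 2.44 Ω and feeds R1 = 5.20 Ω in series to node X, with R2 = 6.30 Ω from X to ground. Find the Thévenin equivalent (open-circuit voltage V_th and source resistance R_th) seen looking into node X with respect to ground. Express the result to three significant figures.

R1' = 2.44 + 5.20 = 7.640 Ω (source resistance + R1).
With X open, the divider is unloaded: V_th = 5.64 × 6.30/13.94 = 2.549 V.
With V_CC suppressed (replaced by a short), R_th = R1' ‖ R2 = (7.640 × 6.30)/(7.640 + 6.30) = 3.453 Ω.

V_th ≈ 2.55 V, R_th ≈ 3.45 Ω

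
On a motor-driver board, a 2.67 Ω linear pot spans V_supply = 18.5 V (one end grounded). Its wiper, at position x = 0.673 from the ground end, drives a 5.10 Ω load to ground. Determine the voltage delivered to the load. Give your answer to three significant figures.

The pot divides into 0.8731 Ω above the wiper and 1.797 Ω below.
R_L loads the lower segment: effective lower R = 1.329 Ω.
Loaded-divider output: V_out = 18.5 × 0.6035 = 11.16 V.

V_out ≈ 11.2 V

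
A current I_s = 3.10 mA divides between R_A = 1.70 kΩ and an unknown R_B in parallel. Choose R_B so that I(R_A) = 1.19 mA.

In a two-way split, I_A/I_s = R_B/(R_A + R_B).
1.19/3.10 = R_B/(R_A + R_B) → R_B = R_A · (0.3839)/(1 − 0.3839) = 1.70 × 0.6230 = 1.059 kΩ.

R_B ≈ 1.06 kΩ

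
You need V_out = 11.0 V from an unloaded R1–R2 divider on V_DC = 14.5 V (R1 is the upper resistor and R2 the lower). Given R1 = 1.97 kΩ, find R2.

R2 ≈ 6.19 kΩ

V_out/V_DC = R2/(R1+R2) = 0.7586.
So R2 = R1 · V_out/(V_DC − V_out) = 1.97 × 11.0/(14.5 − 11.0) = 1.97 × 3.143 = 6.191 kΩ.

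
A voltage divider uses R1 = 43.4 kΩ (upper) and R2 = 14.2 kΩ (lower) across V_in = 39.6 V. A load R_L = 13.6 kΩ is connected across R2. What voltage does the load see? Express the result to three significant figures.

V_out ≈ 5.46 V

First combine the lower leg with the load: R2 ‖ R_L = 6.947 kΩ.
Then V_out = V_in · R2'/(R1 + R2') = 39.6 × 6.947/50.35 = 5.464 V.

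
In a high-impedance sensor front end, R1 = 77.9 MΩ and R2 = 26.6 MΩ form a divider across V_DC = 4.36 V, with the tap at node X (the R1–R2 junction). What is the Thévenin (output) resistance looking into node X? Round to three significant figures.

Zeroing V_DC shorts the top of R1 to ground, so R_th = R1 ‖ R2 = 19.83 MΩ.

R_th ≈ 19.8 MΩ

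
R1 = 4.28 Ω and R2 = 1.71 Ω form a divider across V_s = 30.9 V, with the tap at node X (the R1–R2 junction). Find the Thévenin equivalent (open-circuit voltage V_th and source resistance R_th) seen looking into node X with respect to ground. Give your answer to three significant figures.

V_th ≈ 8.82 V, R_th ≈ 1.22 Ω

Open-circuit (no load on X): V_th = V_s · R2/(R1 + R2) = 30.9 × 1.71/(4.280 + 1.71) = 8.821 V.
Looking into X with the source shorted: R_th = R1·R2/(R1+R2) = 4.280 × 1.71/5.990 = 1.222 Ω.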